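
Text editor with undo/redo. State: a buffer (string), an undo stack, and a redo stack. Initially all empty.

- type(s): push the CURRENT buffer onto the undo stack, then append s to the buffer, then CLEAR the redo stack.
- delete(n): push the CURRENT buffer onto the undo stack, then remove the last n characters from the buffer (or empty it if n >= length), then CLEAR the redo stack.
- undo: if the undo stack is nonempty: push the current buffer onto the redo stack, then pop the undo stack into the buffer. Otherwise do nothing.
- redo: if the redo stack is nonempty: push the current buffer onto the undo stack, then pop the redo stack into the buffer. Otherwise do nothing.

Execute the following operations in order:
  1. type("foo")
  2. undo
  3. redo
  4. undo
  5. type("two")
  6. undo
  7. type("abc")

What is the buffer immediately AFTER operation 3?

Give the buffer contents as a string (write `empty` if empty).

Answer: foo

Derivation:
After op 1 (type): buf='foo' undo_depth=1 redo_depth=0
After op 2 (undo): buf='(empty)' undo_depth=0 redo_depth=1
After op 3 (redo): buf='foo' undo_depth=1 redo_depth=0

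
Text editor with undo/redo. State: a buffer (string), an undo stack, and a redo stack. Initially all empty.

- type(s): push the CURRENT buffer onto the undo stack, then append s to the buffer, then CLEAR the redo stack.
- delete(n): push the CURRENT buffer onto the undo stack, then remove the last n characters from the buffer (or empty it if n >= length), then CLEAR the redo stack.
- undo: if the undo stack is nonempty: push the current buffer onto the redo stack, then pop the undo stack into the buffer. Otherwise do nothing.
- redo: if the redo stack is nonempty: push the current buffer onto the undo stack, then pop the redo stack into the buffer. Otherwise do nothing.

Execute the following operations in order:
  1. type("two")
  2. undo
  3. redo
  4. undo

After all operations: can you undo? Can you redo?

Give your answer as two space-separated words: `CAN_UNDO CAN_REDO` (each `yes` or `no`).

After op 1 (type): buf='two' undo_depth=1 redo_depth=0
After op 2 (undo): buf='(empty)' undo_depth=0 redo_depth=1
After op 3 (redo): buf='two' undo_depth=1 redo_depth=0
After op 4 (undo): buf='(empty)' undo_depth=0 redo_depth=1

Answer: no yes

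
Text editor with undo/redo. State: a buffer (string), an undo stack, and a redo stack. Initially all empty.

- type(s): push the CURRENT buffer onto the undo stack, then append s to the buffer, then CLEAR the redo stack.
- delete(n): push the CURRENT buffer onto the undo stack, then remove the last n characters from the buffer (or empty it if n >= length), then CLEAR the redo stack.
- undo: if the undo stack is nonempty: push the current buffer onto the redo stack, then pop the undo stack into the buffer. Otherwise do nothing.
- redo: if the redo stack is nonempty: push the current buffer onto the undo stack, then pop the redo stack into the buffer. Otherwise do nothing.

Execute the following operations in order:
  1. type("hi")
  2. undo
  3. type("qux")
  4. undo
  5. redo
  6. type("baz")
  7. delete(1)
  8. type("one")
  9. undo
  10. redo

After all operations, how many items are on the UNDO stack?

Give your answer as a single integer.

After op 1 (type): buf='hi' undo_depth=1 redo_depth=0
After op 2 (undo): buf='(empty)' undo_depth=0 redo_depth=1
After op 3 (type): buf='qux' undo_depth=1 redo_depth=0
After op 4 (undo): buf='(empty)' undo_depth=0 redo_depth=1
After op 5 (redo): buf='qux' undo_depth=1 redo_depth=0
After op 6 (type): buf='quxbaz' undo_depth=2 redo_depth=0
After op 7 (delete): buf='quxba' undo_depth=3 redo_depth=0
After op 8 (type): buf='quxbaone' undo_depth=4 redo_depth=0
After op 9 (undo): buf='quxba' undo_depth=3 redo_depth=1
After op 10 (redo): buf='quxbaone' undo_depth=4 redo_depth=0

Answer: 4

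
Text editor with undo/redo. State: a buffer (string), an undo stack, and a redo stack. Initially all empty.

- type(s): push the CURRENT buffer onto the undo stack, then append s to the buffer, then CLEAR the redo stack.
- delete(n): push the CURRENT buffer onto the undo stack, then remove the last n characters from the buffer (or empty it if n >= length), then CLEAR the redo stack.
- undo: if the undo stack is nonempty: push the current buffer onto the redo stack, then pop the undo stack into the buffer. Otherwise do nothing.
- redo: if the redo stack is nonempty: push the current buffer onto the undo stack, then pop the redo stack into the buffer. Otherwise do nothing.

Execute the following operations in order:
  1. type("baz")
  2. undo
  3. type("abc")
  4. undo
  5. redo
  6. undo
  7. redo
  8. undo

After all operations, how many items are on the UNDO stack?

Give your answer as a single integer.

After op 1 (type): buf='baz' undo_depth=1 redo_depth=0
After op 2 (undo): buf='(empty)' undo_depth=0 redo_depth=1
After op 3 (type): buf='abc' undo_depth=1 redo_depth=0
After op 4 (undo): buf='(empty)' undo_depth=0 redo_depth=1
After op 5 (redo): buf='abc' undo_depth=1 redo_depth=0
After op 6 (undo): buf='(empty)' undo_depth=0 redo_depth=1
After op 7 (redo): buf='abc' undo_depth=1 redo_depth=0
After op 8 (undo): buf='(empty)' undo_depth=0 redo_depth=1

Answer: 0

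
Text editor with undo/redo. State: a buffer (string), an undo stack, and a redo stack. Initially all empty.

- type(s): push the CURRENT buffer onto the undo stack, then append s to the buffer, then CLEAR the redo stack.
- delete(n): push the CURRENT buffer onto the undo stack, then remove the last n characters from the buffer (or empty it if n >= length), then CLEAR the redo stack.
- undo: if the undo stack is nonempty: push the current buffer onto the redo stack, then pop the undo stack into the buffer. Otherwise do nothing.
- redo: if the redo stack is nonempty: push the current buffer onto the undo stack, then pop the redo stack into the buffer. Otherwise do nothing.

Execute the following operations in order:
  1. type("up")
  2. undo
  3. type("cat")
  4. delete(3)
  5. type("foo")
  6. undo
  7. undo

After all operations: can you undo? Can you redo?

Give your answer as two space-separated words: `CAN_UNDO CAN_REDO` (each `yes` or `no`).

Answer: yes yes

Derivation:
After op 1 (type): buf='up' undo_depth=1 redo_depth=0
After op 2 (undo): buf='(empty)' undo_depth=0 redo_depth=1
After op 3 (type): buf='cat' undo_depth=1 redo_depth=0
After op 4 (delete): buf='(empty)' undo_depth=2 redo_depth=0
After op 5 (type): buf='foo' undo_depth=3 redo_depth=0
After op 6 (undo): buf='(empty)' undo_depth=2 redo_depth=1
After op 7 (undo): buf='cat' undo_depth=1 redo_depth=2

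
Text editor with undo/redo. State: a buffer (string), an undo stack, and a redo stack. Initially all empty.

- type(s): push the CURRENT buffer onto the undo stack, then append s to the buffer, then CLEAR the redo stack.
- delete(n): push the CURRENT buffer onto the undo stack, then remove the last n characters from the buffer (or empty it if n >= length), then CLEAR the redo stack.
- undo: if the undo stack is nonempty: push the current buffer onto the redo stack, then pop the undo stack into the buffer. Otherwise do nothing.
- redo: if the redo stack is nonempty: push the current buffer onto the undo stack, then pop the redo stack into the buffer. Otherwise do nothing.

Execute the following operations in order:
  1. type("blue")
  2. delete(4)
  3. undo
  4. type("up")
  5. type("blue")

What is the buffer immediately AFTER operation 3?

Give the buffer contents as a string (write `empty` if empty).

Answer: blue

Derivation:
After op 1 (type): buf='blue' undo_depth=1 redo_depth=0
After op 2 (delete): buf='(empty)' undo_depth=2 redo_depth=0
After op 3 (undo): buf='blue' undo_depth=1 redo_depth=1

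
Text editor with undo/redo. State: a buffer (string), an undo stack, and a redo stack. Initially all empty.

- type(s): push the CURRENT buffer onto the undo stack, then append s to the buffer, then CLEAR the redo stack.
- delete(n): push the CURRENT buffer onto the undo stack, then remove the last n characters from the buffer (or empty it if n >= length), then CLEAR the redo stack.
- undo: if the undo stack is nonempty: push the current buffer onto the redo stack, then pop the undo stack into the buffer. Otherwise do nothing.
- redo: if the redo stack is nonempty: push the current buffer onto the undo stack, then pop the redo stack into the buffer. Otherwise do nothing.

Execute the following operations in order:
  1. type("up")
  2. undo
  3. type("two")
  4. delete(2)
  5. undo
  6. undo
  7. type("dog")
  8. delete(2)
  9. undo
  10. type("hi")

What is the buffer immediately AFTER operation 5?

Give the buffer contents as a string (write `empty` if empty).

Answer: two

Derivation:
After op 1 (type): buf='up' undo_depth=1 redo_depth=0
After op 2 (undo): buf='(empty)' undo_depth=0 redo_depth=1
After op 3 (type): buf='two' undo_depth=1 redo_depth=0
After op 4 (delete): buf='t' undo_depth=2 redo_depth=0
After op 5 (undo): buf='two' undo_depth=1 redo_depth=1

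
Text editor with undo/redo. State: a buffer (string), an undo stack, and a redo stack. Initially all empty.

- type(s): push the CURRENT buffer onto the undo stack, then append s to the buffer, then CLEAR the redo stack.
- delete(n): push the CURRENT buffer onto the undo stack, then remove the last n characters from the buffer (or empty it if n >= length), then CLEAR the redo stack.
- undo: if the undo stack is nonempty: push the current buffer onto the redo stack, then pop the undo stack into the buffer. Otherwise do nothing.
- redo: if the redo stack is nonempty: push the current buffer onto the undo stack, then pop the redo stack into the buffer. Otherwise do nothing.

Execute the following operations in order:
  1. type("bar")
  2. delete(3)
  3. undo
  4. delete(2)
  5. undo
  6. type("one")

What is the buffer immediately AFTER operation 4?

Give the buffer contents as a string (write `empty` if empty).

Answer: b

Derivation:
After op 1 (type): buf='bar' undo_depth=1 redo_depth=0
After op 2 (delete): buf='(empty)' undo_depth=2 redo_depth=0
After op 3 (undo): buf='bar' undo_depth=1 redo_depth=1
After op 4 (delete): buf='b' undo_depth=2 redo_depth=0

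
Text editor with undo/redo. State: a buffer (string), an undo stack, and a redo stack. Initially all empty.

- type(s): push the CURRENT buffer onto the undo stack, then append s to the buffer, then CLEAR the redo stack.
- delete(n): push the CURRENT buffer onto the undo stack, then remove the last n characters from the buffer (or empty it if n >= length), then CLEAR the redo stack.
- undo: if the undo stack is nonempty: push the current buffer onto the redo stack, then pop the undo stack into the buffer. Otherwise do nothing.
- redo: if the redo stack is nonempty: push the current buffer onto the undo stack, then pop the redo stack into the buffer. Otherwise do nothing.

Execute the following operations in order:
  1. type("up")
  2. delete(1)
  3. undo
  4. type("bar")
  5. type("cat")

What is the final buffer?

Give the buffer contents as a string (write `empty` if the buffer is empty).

Answer: upbarcat

Derivation:
After op 1 (type): buf='up' undo_depth=1 redo_depth=0
After op 2 (delete): buf='u' undo_depth=2 redo_depth=0
After op 3 (undo): buf='up' undo_depth=1 redo_depth=1
After op 4 (type): buf='upbar' undo_depth=2 redo_depth=0
After op 5 (type): buf='upbarcat' undo_depth=3 redo_depth=0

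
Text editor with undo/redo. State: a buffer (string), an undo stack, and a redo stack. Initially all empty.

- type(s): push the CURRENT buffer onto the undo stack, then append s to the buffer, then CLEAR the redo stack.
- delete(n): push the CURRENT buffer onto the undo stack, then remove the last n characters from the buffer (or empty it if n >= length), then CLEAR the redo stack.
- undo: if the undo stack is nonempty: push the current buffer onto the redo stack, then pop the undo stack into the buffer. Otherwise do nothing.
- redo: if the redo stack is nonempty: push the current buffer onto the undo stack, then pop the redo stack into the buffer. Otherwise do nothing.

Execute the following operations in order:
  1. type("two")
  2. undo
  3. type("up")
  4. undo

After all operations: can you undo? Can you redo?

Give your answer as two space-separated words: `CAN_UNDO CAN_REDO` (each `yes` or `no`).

After op 1 (type): buf='two' undo_depth=1 redo_depth=0
After op 2 (undo): buf='(empty)' undo_depth=0 redo_depth=1
After op 3 (type): buf='up' undo_depth=1 redo_depth=0
After op 4 (undo): buf='(empty)' undo_depth=0 redo_depth=1

Answer: no yes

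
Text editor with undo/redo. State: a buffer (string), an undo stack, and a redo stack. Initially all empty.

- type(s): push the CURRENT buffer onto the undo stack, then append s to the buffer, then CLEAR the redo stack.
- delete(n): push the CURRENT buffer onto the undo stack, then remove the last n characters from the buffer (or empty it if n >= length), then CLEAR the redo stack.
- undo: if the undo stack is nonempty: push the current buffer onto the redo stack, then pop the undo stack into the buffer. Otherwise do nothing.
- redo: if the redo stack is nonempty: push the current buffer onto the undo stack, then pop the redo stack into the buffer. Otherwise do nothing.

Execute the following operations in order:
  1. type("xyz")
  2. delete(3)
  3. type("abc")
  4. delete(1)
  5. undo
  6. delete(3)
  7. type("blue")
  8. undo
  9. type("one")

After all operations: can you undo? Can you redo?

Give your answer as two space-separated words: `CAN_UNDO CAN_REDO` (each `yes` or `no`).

Answer: yes no

Derivation:
After op 1 (type): buf='xyz' undo_depth=1 redo_depth=0
After op 2 (delete): buf='(empty)' undo_depth=2 redo_depth=0
After op 3 (type): buf='abc' undo_depth=3 redo_depth=0
After op 4 (delete): buf='ab' undo_depth=4 redo_depth=0
After op 5 (undo): buf='abc' undo_depth=3 redo_depth=1
After op 6 (delete): buf='(empty)' undo_depth=4 redo_depth=0
After op 7 (type): buf='blue' undo_depth=5 redo_depth=0
After op 8 (undo): buf='(empty)' undo_depth=4 redo_depth=1
After op 9 (type): buf='one' undo_depth=5 redo_depth=0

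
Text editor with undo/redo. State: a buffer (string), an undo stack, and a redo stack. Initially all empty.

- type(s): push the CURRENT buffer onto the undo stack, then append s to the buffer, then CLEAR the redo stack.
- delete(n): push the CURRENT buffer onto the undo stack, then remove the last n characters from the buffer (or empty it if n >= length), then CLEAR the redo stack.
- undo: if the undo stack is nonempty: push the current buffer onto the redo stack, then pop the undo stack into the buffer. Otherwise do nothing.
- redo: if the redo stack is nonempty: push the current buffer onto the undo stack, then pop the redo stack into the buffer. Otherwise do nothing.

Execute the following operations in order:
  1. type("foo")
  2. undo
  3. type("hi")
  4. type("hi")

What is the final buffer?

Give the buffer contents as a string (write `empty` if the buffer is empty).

After op 1 (type): buf='foo' undo_depth=1 redo_depth=0
After op 2 (undo): buf='(empty)' undo_depth=0 redo_depth=1
After op 3 (type): buf='hi' undo_depth=1 redo_depth=0
After op 4 (type): buf='hihi' undo_depth=2 redo_depth=0

Answer: hihi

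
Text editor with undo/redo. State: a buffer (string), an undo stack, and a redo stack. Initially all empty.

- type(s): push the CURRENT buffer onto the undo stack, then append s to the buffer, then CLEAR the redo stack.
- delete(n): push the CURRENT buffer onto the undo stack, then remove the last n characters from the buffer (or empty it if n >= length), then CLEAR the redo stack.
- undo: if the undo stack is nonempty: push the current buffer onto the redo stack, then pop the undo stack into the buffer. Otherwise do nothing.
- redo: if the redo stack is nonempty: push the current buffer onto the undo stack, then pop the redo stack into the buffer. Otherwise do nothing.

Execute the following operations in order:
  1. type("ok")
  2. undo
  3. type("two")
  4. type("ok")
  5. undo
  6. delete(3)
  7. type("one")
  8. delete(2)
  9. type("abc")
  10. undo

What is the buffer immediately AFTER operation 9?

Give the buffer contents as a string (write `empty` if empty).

Answer: oabc

Derivation:
After op 1 (type): buf='ok' undo_depth=1 redo_depth=0
After op 2 (undo): buf='(empty)' undo_depth=0 redo_depth=1
After op 3 (type): buf='two' undo_depth=1 redo_depth=0
After op 4 (type): buf='twook' undo_depth=2 redo_depth=0
After op 5 (undo): buf='two' undo_depth=1 redo_depth=1
After op 6 (delete): buf='(empty)' undo_depth=2 redo_depth=0
After op 7 (type): buf='one' undo_depth=3 redo_depth=0
After op 8 (delete): buf='o' undo_depth=4 redo_depth=0
After op 9 (type): buf='oabc' undo_depth=5 redo_depth=0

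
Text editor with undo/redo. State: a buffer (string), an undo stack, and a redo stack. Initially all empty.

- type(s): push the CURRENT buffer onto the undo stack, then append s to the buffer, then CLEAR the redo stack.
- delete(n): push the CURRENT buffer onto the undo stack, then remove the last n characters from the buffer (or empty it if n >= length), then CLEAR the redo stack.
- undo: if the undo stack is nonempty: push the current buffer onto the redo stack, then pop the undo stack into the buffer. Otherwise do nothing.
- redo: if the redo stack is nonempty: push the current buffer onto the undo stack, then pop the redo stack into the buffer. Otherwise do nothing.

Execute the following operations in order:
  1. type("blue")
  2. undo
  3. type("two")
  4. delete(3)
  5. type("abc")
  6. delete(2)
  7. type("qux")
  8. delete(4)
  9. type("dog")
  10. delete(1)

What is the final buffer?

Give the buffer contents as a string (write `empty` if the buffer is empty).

After op 1 (type): buf='blue' undo_depth=1 redo_depth=0
After op 2 (undo): buf='(empty)' undo_depth=0 redo_depth=1
After op 3 (type): buf='two' undo_depth=1 redo_depth=0
After op 4 (delete): buf='(empty)' undo_depth=2 redo_depth=0
After op 5 (type): buf='abc' undo_depth=3 redo_depth=0
After op 6 (delete): buf='a' undo_depth=4 redo_depth=0
After op 7 (type): buf='aqux' undo_depth=5 redo_depth=0
After op 8 (delete): buf='(empty)' undo_depth=6 redo_depth=0
After op 9 (type): buf='dog' undo_depth=7 redo_depth=0
After op 10 (delete): buf='do' undo_depth=8 redo_depth=0

Answer: do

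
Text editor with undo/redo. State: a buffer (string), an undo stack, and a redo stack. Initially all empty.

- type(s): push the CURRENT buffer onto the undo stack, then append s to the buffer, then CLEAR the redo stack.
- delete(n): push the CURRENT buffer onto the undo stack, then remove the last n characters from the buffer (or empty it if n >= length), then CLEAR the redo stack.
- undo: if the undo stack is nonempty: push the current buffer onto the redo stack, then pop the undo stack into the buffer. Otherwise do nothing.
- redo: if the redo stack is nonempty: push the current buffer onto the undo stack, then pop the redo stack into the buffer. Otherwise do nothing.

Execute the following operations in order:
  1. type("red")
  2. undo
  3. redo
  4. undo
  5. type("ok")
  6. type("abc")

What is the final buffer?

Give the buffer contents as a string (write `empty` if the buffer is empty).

Answer: okabc

Derivation:
After op 1 (type): buf='red' undo_depth=1 redo_depth=0
After op 2 (undo): buf='(empty)' undo_depth=0 redo_depth=1
After op 3 (redo): buf='red' undo_depth=1 redo_depth=0
After op 4 (undo): buf='(empty)' undo_depth=0 redo_depth=1
After op 5 (type): buf='ok' undo_depth=1 redo_depth=0
After op 6 (type): buf='okabc' undo_depth=2 redo_depth=0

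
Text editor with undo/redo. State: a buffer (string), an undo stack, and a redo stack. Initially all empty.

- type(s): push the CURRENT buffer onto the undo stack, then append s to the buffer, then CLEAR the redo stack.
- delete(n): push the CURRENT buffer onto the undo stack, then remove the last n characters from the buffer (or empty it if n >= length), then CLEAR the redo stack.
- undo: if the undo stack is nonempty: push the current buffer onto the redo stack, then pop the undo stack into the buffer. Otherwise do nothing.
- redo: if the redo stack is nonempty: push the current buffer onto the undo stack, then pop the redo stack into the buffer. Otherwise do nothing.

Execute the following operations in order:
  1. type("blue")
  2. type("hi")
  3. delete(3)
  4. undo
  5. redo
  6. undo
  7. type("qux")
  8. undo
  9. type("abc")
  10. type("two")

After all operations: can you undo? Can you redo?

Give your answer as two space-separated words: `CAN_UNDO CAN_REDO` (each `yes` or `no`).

After op 1 (type): buf='blue' undo_depth=1 redo_depth=0
After op 2 (type): buf='bluehi' undo_depth=2 redo_depth=0
After op 3 (delete): buf='blu' undo_depth=3 redo_depth=0
After op 4 (undo): buf='bluehi' undo_depth=2 redo_depth=1
After op 5 (redo): buf='blu' undo_depth=3 redo_depth=0
After op 6 (undo): buf='bluehi' undo_depth=2 redo_depth=1
After op 7 (type): buf='bluehiqux' undo_depth=3 redo_depth=0
After op 8 (undo): buf='bluehi' undo_depth=2 redo_depth=1
After op 9 (type): buf='bluehiabc' undo_depth=3 redo_depth=0
After op 10 (type): buf='bluehiabctwo' undo_depth=4 redo_depth=0

Answer: yes no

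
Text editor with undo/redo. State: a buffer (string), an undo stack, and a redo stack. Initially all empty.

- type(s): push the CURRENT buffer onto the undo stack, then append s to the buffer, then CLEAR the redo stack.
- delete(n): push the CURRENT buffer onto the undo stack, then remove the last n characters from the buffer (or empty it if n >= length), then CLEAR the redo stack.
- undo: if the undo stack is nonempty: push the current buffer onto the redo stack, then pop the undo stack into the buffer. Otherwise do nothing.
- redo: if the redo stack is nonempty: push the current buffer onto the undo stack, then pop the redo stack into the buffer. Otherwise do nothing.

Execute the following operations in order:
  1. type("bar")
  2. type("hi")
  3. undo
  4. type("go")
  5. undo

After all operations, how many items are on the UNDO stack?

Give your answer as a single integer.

After op 1 (type): buf='bar' undo_depth=1 redo_depth=0
After op 2 (type): buf='barhi' undo_depth=2 redo_depth=0
After op 3 (undo): buf='bar' undo_depth=1 redo_depth=1
After op 4 (type): buf='bargo' undo_depth=2 redo_depth=0
After op 5 (undo): buf='bar' undo_depth=1 redo_depth=1

Answer: 1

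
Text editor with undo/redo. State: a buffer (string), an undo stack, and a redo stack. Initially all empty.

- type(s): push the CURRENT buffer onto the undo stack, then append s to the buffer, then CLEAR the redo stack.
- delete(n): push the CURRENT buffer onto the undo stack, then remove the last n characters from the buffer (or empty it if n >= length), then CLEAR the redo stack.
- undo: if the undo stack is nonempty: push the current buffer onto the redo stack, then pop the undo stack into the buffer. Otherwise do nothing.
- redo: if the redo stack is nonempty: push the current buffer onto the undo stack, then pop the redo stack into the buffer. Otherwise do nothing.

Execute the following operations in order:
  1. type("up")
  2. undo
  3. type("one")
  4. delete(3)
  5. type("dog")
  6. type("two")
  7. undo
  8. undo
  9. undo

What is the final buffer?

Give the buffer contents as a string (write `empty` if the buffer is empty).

After op 1 (type): buf='up' undo_depth=1 redo_depth=0
After op 2 (undo): buf='(empty)' undo_depth=0 redo_depth=1
After op 3 (type): buf='one' undo_depth=1 redo_depth=0
After op 4 (delete): buf='(empty)' undo_depth=2 redo_depth=0
After op 5 (type): buf='dog' undo_depth=3 redo_depth=0
After op 6 (type): buf='dogtwo' undo_depth=4 redo_depth=0
After op 7 (undo): buf='dog' undo_depth=3 redo_depth=1
After op 8 (undo): buf='(empty)' undo_depth=2 redo_depth=2
After op 9 (undo): buf='one' undo_depth=1 redo_depth=3

Answer: one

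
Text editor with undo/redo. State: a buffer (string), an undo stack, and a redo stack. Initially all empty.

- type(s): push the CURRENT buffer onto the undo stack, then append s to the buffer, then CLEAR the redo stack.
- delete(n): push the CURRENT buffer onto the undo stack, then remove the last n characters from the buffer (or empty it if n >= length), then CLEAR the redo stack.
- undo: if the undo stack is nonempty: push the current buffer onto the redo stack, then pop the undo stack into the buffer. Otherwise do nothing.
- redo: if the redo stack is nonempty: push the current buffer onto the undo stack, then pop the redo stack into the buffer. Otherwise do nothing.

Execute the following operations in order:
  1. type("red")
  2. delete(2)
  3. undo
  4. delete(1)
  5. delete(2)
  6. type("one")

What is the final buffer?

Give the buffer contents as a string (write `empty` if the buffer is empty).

After op 1 (type): buf='red' undo_depth=1 redo_depth=0
After op 2 (delete): buf='r' undo_depth=2 redo_depth=0
After op 3 (undo): buf='red' undo_depth=1 redo_depth=1
After op 4 (delete): buf='re' undo_depth=2 redo_depth=0
After op 5 (delete): buf='(empty)' undo_depth=3 redo_depth=0
After op 6 (type): buf='one' undo_depth=4 redo_depth=0

Answer: one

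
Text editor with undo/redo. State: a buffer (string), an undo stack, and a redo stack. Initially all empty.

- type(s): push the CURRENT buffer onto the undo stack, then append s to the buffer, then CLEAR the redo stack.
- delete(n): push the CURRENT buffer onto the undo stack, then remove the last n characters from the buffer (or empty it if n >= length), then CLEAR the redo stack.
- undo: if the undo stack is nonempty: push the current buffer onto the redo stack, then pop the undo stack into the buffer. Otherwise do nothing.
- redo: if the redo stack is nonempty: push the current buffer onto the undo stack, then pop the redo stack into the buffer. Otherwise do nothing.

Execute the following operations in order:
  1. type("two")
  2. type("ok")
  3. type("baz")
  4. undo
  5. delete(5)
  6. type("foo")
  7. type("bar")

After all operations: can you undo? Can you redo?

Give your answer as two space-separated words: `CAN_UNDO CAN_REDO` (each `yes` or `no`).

Answer: yes no

Derivation:
After op 1 (type): buf='two' undo_depth=1 redo_depth=0
After op 2 (type): buf='twook' undo_depth=2 redo_depth=0
After op 3 (type): buf='twookbaz' undo_depth=3 redo_depth=0
After op 4 (undo): buf='twook' undo_depth=2 redo_depth=1
After op 5 (delete): buf='(empty)' undo_depth=3 redo_depth=0
After op 6 (type): buf='foo' undo_depth=4 redo_depth=0
After op 7 (type): buf='foobar' undo_depth=5 redo_depth=0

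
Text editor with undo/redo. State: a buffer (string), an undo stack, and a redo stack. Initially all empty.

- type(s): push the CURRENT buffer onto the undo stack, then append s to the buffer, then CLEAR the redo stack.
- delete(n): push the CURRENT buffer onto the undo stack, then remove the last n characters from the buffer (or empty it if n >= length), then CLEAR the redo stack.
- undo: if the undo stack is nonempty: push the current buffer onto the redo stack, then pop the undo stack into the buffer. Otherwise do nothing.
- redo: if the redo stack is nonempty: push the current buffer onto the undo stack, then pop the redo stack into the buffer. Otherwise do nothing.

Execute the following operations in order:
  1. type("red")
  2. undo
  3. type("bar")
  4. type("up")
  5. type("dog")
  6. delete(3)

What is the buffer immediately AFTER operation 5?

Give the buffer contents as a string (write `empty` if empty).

Answer: barupdog

Derivation:
After op 1 (type): buf='red' undo_depth=1 redo_depth=0
After op 2 (undo): buf='(empty)' undo_depth=0 redo_depth=1
After op 3 (type): buf='bar' undo_depth=1 redo_depth=0
After op 4 (type): buf='barup' undo_depth=2 redo_depth=0
After op 5 (type): buf='barupdog' undo_depth=3 redo_depth=0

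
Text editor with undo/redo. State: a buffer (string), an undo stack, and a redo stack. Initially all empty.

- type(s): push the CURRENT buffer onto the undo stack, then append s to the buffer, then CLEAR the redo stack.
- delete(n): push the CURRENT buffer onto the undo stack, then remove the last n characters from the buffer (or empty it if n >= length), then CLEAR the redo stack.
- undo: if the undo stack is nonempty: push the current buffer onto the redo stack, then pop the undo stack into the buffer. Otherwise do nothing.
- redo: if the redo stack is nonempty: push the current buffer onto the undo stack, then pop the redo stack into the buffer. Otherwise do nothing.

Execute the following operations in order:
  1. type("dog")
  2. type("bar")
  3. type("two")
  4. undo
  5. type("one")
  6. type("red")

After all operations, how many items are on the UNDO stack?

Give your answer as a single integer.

After op 1 (type): buf='dog' undo_depth=1 redo_depth=0
After op 2 (type): buf='dogbar' undo_depth=2 redo_depth=0
After op 3 (type): buf='dogbartwo' undo_depth=3 redo_depth=0
After op 4 (undo): buf='dogbar' undo_depth=2 redo_depth=1
After op 5 (type): buf='dogbarone' undo_depth=3 redo_depth=0
After op 6 (type): buf='dogbaronered' undo_depth=4 redo_depth=0

Answer: 4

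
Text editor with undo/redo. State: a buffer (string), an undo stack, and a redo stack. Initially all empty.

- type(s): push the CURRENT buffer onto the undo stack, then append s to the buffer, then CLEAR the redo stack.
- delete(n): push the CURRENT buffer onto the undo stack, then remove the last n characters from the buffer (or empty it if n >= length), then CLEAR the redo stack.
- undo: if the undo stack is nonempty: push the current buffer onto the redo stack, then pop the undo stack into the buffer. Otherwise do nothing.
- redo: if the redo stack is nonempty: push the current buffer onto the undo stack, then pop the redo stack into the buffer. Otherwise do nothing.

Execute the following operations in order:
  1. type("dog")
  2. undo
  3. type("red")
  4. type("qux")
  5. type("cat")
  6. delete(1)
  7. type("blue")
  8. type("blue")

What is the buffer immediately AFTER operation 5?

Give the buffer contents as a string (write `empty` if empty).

After op 1 (type): buf='dog' undo_depth=1 redo_depth=0
After op 2 (undo): buf='(empty)' undo_depth=0 redo_depth=1
After op 3 (type): buf='red' undo_depth=1 redo_depth=0
After op 4 (type): buf='redqux' undo_depth=2 redo_depth=0
After op 5 (type): buf='redquxcat' undo_depth=3 redo_depth=0

Answer: redquxcat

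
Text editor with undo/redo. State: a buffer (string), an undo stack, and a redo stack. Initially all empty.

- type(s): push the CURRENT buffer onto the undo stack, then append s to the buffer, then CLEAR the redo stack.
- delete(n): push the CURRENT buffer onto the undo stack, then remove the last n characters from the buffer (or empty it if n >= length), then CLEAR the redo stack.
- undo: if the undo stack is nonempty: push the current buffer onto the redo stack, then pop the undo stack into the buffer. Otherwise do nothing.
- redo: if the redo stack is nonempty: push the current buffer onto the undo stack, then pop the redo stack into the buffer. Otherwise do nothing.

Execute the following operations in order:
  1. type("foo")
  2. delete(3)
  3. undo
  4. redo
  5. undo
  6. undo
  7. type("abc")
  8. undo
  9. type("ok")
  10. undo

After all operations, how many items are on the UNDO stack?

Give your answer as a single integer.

Answer: 0

Derivation:
After op 1 (type): buf='foo' undo_depth=1 redo_depth=0
After op 2 (delete): buf='(empty)' undo_depth=2 redo_depth=0
After op 3 (undo): buf='foo' undo_depth=1 redo_depth=1
After op 4 (redo): buf='(empty)' undo_depth=2 redo_depth=0
After op 5 (undo): buf='foo' undo_depth=1 redo_depth=1
After op 6 (undo): buf='(empty)' undo_depth=0 redo_depth=2
After op 7 (type): buf='abc' undo_depth=1 redo_depth=0
After op 8 (undo): buf='(empty)' undo_depth=0 redo_depth=1
After op 9 (type): buf='ok' undo_depth=1 redo_depth=0
After op 10 (undo): buf='(empty)' undo_depth=0 redo_depth=1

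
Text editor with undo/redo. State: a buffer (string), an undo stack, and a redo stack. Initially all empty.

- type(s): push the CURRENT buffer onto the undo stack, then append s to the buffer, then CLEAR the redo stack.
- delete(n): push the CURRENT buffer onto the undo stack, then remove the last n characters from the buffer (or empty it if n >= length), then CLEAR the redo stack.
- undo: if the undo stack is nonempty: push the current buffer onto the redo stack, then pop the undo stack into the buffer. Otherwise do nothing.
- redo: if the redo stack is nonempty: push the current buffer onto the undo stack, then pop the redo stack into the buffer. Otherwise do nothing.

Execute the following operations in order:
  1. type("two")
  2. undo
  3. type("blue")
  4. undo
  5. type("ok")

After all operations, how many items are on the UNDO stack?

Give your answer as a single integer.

Answer: 1

Derivation:
After op 1 (type): buf='two' undo_depth=1 redo_depth=0
After op 2 (undo): buf='(empty)' undo_depth=0 redo_depth=1
After op 3 (type): buf='blue' undo_depth=1 redo_depth=0
After op 4 (undo): buf='(empty)' undo_depth=0 redo_depth=1
After op 5 (type): buf='ok' undo_depth=1 redo_depth=0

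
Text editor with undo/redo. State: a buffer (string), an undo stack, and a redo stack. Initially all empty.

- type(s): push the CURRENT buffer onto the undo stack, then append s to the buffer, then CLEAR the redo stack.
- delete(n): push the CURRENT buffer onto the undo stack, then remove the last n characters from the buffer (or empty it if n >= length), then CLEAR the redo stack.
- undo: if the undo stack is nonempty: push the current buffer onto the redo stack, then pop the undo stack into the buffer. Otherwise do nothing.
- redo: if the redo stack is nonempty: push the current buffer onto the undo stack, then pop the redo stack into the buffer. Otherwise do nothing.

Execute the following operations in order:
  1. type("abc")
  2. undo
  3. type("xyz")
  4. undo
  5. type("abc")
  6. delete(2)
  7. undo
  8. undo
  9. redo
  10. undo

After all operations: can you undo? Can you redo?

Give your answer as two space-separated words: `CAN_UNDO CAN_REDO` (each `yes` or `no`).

Answer: no yes

Derivation:
After op 1 (type): buf='abc' undo_depth=1 redo_depth=0
After op 2 (undo): buf='(empty)' undo_depth=0 redo_depth=1
After op 3 (type): buf='xyz' undo_depth=1 redo_depth=0
After op 4 (undo): buf='(empty)' undo_depth=0 redo_depth=1
After op 5 (type): buf='abc' undo_depth=1 redo_depth=0
After op 6 (delete): buf='a' undo_depth=2 redo_depth=0
After op 7 (undo): buf='abc' undo_depth=1 redo_depth=1
After op 8 (undo): buf='(empty)' undo_depth=0 redo_depth=2
After op 9 (redo): buf='abc' undo_depth=1 redo_depth=1
After op 10 (undo): buf='(empty)' undo_depth=0 redo_depth=2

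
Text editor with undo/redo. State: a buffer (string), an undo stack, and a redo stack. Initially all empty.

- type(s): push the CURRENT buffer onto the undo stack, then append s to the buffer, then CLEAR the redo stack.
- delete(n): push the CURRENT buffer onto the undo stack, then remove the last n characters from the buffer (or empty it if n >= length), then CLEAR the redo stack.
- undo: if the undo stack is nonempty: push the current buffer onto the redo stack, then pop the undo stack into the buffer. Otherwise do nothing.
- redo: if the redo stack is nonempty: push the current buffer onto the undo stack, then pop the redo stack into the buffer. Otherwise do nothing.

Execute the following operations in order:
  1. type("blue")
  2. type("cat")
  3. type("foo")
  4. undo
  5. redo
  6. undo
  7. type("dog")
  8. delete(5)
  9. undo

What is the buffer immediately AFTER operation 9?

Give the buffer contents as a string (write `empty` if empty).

After op 1 (type): buf='blue' undo_depth=1 redo_depth=0
After op 2 (type): buf='bluecat' undo_depth=2 redo_depth=0
After op 3 (type): buf='bluecatfoo' undo_depth=3 redo_depth=0
After op 4 (undo): buf='bluecat' undo_depth=2 redo_depth=1
After op 5 (redo): buf='bluecatfoo' undo_depth=3 redo_depth=0
After op 6 (undo): buf='bluecat' undo_depth=2 redo_depth=1
After op 7 (type): buf='bluecatdog' undo_depth=3 redo_depth=0
After op 8 (delete): buf='bluec' undo_depth=4 redo_depth=0
After op 9 (undo): buf='bluecatdog' undo_depth=3 redo_depth=1

Answer: bluecatdog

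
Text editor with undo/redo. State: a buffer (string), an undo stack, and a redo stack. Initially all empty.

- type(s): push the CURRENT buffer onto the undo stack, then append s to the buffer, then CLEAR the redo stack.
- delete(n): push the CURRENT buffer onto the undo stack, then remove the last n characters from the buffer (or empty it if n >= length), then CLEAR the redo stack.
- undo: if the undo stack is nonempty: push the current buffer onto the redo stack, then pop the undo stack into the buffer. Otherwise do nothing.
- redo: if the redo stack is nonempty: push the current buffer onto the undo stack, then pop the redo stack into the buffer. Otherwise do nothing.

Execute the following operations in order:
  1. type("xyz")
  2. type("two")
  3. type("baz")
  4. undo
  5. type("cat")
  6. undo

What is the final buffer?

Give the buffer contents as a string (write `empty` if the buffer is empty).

After op 1 (type): buf='xyz' undo_depth=1 redo_depth=0
After op 2 (type): buf='xyztwo' undo_depth=2 redo_depth=0
After op 3 (type): buf='xyztwobaz' undo_depth=3 redo_depth=0
After op 4 (undo): buf='xyztwo' undo_depth=2 redo_depth=1
After op 5 (type): buf='xyztwocat' undo_depth=3 redo_depth=0
After op 6 (undo): buf='xyztwo' undo_depth=2 redo_depth=1

Answer: xyztwo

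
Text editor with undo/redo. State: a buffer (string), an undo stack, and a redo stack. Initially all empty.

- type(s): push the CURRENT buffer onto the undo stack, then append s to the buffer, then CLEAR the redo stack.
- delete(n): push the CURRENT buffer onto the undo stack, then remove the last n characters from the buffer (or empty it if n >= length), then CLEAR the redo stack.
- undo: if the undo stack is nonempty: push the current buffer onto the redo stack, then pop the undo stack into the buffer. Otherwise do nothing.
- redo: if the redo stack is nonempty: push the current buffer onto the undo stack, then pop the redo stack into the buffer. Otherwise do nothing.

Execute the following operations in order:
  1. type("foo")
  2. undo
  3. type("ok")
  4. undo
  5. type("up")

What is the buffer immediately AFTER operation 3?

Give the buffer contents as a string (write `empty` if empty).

Answer: ok

Derivation:
After op 1 (type): buf='foo' undo_depth=1 redo_depth=0
After op 2 (undo): buf='(empty)' undo_depth=0 redo_depth=1
After op 3 (type): buf='ok' undo_depth=1 redo_depth=0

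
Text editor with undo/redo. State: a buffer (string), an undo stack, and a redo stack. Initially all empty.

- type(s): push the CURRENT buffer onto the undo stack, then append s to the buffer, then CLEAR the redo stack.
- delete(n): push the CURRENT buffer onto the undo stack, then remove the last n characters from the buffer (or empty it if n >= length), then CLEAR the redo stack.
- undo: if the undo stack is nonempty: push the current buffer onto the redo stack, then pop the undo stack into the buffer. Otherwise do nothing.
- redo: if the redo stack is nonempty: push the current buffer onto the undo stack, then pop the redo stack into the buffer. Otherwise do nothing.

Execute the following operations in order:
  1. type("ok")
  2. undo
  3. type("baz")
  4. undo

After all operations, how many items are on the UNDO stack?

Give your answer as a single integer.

After op 1 (type): buf='ok' undo_depth=1 redo_depth=0
After op 2 (undo): buf='(empty)' undo_depth=0 redo_depth=1
After op 3 (type): buf='baz' undo_depth=1 redo_depth=0
After op 4 (undo): buf='(empty)' undo_depth=0 redo_depth=1

Answer: 0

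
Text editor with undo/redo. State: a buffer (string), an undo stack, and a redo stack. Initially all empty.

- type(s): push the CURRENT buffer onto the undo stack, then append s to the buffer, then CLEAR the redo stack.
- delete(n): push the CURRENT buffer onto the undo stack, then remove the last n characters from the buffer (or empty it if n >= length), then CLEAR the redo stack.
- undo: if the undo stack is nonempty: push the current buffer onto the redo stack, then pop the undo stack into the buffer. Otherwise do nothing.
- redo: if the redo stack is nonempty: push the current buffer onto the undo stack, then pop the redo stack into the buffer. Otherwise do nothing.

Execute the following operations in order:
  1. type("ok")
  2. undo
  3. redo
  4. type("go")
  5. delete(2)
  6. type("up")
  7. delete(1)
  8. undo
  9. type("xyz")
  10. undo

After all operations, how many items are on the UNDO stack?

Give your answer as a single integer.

Answer: 4

Derivation:
After op 1 (type): buf='ok' undo_depth=1 redo_depth=0
After op 2 (undo): buf='(empty)' undo_depth=0 redo_depth=1
After op 3 (redo): buf='ok' undo_depth=1 redo_depth=0
After op 4 (type): buf='okgo' undo_depth=2 redo_depth=0
After op 5 (delete): buf='ok' undo_depth=3 redo_depth=0
After op 6 (type): buf='okup' undo_depth=4 redo_depth=0
After op 7 (delete): buf='oku' undo_depth=5 redo_depth=0
After op 8 (undo): buf='okup' undo_depth=4 redo_depth=1
After op 9 (type): buf='okupxyz' undo_depth=5 redo_depth=0
After op 10 (undo): buf='okup' undo_depth=4 redo_depth=1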